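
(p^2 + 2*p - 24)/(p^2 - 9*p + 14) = (p^2 + 2*p - 24)/(p^2 - 9*p + 14)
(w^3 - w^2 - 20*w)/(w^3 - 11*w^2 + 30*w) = (w + 4)/(w - 6)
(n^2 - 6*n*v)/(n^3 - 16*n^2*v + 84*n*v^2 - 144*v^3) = n/(n^2 - 10*n*v + 24*v^2)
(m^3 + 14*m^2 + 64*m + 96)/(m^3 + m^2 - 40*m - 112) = (m + 6)/(m - 7)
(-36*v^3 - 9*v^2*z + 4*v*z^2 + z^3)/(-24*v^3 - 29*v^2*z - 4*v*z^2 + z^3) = (-12*v^2 + v*z + z^2)/(-8*v^2 - 7*v*z + z^2)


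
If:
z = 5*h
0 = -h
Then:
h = 0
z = 0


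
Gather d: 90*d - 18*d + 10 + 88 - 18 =72*d + 80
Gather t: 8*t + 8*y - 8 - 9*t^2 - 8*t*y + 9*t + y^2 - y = -9*t^2 + t*(17 - 8*y) + y^2 + 7*y - 8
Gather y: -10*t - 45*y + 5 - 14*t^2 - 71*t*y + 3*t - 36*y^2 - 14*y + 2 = -14*t^2 - 7*t - 36*y^2 + y*(-71*t - 59) + 7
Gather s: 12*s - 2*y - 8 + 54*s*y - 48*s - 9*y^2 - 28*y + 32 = s*(54*y - 36) - 9*y^2 - 30*y + 24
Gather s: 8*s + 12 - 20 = 8*s - 8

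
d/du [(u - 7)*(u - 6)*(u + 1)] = 3*u^2 - 24*u + 29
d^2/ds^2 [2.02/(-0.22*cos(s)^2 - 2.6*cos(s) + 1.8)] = (0.391072*(1 - cos(s)^2)^2 + 3.46632*cos(s)^3 + 17.050416*cos(s)^2 + 2.52096*cos(s) - 29.301312)/(0.22*cos(s)^2 + 2.6*cos(s) - 1.8)^3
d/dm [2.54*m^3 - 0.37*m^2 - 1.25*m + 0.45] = 7.62*m^2 - 0.74*m - 1.25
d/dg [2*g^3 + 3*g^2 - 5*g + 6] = 6*g^2 + 6*g - 5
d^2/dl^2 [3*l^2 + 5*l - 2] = 6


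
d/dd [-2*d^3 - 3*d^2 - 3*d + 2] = -6*d^2 - 6*d - 3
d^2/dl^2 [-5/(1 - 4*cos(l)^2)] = 40*(-8*sin(l)^4 + 6*sin(l)^2 + 3)/(4*cos(l)^2 - 1)^3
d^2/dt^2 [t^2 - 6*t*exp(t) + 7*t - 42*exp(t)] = -6*t*exp(t) - 54*exp(t) + 2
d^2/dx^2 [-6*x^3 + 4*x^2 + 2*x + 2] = 8 - 36*x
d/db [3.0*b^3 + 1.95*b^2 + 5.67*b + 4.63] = 9.0*b^2 + 3.9*b + 5.67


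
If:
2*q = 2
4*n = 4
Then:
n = 1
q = 1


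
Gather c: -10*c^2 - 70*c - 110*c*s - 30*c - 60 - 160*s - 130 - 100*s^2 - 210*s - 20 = -10*c^2 + c*(-110*s - 100) - 100*s^2 - 370*s - 210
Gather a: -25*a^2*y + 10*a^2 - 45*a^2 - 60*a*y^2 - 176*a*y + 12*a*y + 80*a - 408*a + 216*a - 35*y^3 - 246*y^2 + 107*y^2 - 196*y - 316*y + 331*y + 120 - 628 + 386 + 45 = a^2*(-25*y - 35) + a*(-60*y^2 - 164*y - 112) - 35*y^3 - 139*y^2 - 181*y - 77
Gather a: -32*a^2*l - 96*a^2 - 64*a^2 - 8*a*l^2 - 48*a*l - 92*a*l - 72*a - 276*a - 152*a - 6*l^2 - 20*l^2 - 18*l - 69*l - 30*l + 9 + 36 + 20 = a^2*(-32*l - 160) + a*(-8*l^2 - 140*l - 500) - 26*l^2 - 117*l + 65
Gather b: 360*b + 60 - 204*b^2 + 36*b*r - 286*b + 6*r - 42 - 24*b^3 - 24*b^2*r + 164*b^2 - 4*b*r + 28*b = -24*b^3 + b^2*(-24*r - 40) + b*(32*r + 102) + 6*r + 18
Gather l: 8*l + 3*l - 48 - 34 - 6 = 11*l - 88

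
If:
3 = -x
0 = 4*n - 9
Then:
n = 9/4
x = -3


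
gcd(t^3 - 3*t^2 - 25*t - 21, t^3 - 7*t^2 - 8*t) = t + 1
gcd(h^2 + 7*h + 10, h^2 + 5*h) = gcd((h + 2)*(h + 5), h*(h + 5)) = h + 5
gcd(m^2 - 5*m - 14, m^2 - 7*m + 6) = 1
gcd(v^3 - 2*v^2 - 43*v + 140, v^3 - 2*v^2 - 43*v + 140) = v^3 - 2*v^2 - 43*v + 140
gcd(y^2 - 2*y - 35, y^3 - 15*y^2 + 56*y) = y - 7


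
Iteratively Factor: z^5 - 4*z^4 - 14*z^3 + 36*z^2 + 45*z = (z - 5)*(z^4 + z^3 - 9*z^2 - 9*z) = (z - 5)*(z + 3)*(z^3 - 2*z^2 - 3*z) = (z - 5)*(z - 3)*(z + 3)*(z^2 + z) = z*(z - 5)*(z - 3)*(z + 3)*(z + 1)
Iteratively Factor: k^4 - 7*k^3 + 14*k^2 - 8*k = (k - 4)*(k^3 - 3*k^2 + 2*k) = (k - 4)*(k - 1)*(k^2 - 2*k) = k*(k - 4)*(k - 1)*(k - 2)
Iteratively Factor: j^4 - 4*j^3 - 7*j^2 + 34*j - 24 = (j - 2)*(j^3 - 2*j^2 - 11*j + 12) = (j - 4)*(j - 2)*(j^2 + 2*j - 3) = (j - 4)*(j - 2)*(j + 3)*(j - 1)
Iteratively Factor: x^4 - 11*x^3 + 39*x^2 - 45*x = (x - 5)*(x^3 - 6*x^2 + 9*x) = (x - 5)*(x - 3)*(x^2 - 3*x) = (x - 5)*(x - 3)^2*(x)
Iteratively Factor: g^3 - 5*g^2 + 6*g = (g - 2)*(g^2 - 3*g) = (g - 3)*(g - 2)*(g)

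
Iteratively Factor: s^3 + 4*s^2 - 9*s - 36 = (s - 3)*(s^2 + 7*s + 12) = (s - 3)*(s + 4)*(s + 3)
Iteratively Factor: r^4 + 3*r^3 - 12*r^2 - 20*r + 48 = (r + 4)*(r^3 - r^2 - 8*r + 12) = (r - 2)*(r + 4)*(r^2 + r - 6) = (r - 2)^2*(r + 4)*(r + 3)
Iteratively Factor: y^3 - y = (y)*(y^2 - 1) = y*(y - 1)*(y + 1)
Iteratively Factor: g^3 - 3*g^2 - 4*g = (g + 1)*(g^2 - 4*g) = (g - 4)*(g + 1)*(g)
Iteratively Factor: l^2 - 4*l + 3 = (l - 3)*(l - 1)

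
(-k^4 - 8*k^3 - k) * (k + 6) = -k^5 - 14*k^4 - 48*k^3 - k^2 - 6*k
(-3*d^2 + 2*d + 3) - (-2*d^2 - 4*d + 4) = -d^2 + 6*d - 1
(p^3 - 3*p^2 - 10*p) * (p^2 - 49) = p^5 - 3*p^4 - 59*p^3 + 147*p^2 + 490*p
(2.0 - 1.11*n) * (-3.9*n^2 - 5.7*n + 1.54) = 4.329*n^3 - 1.473*n^2 - 13.1094*n + 3.08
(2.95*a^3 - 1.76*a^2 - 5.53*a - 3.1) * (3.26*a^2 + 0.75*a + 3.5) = 9.617*a^5 - 3.5251*a^4 - 9.0228*a^3 - 20.4135*a^2 - 21.68*a - 10.85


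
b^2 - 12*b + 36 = (b - 6)^2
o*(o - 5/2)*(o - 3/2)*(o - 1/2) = o^4 - 9*o^3/2 + 23*o^2/4 - 15*o/8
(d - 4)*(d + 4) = d^2 - 16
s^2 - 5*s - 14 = (s - 7)*(s + 2)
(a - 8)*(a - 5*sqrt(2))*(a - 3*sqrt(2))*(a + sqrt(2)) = a^4 - 7*sqrt(2)*a^3 - 8*a^3 + 14*a^2 + 56*sqrt(2)*a^2 - 112*a + 30*sqrt(2)*a - 240*sqrt(2)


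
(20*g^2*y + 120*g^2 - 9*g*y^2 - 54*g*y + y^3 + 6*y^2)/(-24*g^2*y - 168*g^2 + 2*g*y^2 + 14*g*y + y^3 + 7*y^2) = (-5*g*y - 30*g + y^2 + 6*y)/(6*g*y + 42*g + y^2 + 7*y)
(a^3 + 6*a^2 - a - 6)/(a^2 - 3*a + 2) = (a^2 + 7*a + 6)/(a - 2)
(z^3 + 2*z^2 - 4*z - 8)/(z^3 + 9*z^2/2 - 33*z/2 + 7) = 2*(z^2 + 4*z + 4)/(2*z^2 + 13*z - 7)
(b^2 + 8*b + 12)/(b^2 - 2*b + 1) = (b^2 + 8*b + 12)/(b^2 - 2*b + 1)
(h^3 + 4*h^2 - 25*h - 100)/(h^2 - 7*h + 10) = (h^2 + 9*h + 20)/(h - 2)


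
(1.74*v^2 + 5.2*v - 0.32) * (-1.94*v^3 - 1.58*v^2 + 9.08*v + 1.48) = -3.3756*v^5 - 12.8372*v^4 + 8.204*v^3 + 50.2968*v^2 + 4.7904*v - 0.4736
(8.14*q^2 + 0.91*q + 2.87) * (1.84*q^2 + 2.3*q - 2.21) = 14.9776*q^4 + 20.3964*q^3 - 10.6156*q^2 + 4.5899*q - 6.3427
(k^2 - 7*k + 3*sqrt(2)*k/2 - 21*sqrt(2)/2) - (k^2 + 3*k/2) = -17*k/2 + 3*sqrt(2)*k/2 - 21*sqrt(2)/2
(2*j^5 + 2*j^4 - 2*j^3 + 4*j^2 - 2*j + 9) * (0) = 0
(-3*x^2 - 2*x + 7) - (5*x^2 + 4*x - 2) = -8*x^2 - 6*x + 9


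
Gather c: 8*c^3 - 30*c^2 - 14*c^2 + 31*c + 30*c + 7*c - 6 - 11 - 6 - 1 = 8*c^3 - 44*c^2 + 68*c - 24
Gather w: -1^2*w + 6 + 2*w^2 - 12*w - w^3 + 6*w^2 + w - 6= -w^3 + 8*w^2 - 12*w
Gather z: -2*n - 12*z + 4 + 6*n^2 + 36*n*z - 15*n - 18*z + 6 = 6*n^2 - 17*n + z*(36*n - 30) + 10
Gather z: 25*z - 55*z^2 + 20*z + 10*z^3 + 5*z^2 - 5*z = 10*z^3 - 50*z^2 + 40*z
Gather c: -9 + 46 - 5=32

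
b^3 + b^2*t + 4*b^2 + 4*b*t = b*(b + 4)*(b + t)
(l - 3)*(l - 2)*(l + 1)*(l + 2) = l^4 - 2*l^3 - 7*l^2 + 8*l + 12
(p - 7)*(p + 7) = p^2 - 49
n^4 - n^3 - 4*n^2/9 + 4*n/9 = n*(n - 1)*(n - 2/3)*(n + 2/3)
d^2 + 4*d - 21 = (d - 3)*(d + 7)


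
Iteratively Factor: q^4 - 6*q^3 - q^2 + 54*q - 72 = (q - 2)*(q^3 - 4*q^2 - 9*q + 36) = (q - 4)*(q - 2)*(q^2 - 9) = (q - 4)*(q - 2)*(q + 3)*(q - 3)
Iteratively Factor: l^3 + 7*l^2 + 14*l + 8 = (l + 2)*(l^2 + 5*l + 4) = (l + 1)*(l + 2)*(l + 4)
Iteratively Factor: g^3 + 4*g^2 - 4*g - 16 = (g + 2)*(g^2 + 2*g - 8) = (g + 2)*(g + 4)*(g - 2)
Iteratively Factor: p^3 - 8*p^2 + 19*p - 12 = (p - 4)*(p^2 - 4*p + 3) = (p - 4)*(p - 3)*(p - 1)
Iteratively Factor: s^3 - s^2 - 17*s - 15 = (s + 3)*(s^2 - 4*s - 5) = (s - 5)*(s + 3)*(s + 1)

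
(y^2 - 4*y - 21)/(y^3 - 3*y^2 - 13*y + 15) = (y - 7)/(y^2 - 6*y + 5)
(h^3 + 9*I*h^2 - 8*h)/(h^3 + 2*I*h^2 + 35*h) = (h^2 + 9*I*h - 8)/(h^2 + 2*I*h + 35)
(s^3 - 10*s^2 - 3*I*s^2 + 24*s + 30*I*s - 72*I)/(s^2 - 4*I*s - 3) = (s^2 - 10*s + 24)/(s - I)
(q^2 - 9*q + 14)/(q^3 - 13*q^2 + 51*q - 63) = (q - 2)/(q^2 - 6*q + 9)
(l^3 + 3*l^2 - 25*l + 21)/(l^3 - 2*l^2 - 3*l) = (l^2 + 6*l - 7)/(l*(l + 1))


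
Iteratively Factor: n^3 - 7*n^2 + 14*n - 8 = (n - 2)*(n^2 - 5*n + 4) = (n - 4)*(n - 2)*(n - 1)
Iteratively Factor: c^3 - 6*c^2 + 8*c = (c - 2)*(c^2 - 4*c) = (c - 4)*(c - 2)*(c)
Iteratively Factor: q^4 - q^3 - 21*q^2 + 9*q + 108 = (q - 3)*(q^3 + 2*q^2 - 15*q - 36) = (q - 3)*(q + 3)*(q^2 - q - 12) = (q - 4)*(q - 3)*(q + 3)*(q + 3)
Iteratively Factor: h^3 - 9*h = (h + 3)*(h^2 - 3*h) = (h - 3)*(h + 3)*(h)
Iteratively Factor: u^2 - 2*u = (u - 2)*(u)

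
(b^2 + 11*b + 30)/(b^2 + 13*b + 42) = (b + 5)/(b + 7)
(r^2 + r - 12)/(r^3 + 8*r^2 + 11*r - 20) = (r - 3)/(r^2 + 4*r - 5)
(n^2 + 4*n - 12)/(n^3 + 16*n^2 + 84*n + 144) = (n - 2)/(n^2 + 10*n + 24)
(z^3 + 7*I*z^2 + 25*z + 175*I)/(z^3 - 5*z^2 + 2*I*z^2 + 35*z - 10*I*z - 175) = (z + 5*I)/(z - 5)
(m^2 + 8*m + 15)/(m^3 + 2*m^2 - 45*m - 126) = (m + 5)/(m^2 - m - 42)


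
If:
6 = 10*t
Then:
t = 3/5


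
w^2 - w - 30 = (w - 6)*(w + 5)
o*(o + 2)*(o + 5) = o^3 + 7*o^2 + 10*o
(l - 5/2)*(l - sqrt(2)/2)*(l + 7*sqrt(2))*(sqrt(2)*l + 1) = sqrt(2)*l^4 - 5*sqrt(2)*l^3/2 + 14*l^3 - 35*l^2 - sqrt(2)*l^2/2 - 7*l + 5*sqrt(2)*l/4 + 35/2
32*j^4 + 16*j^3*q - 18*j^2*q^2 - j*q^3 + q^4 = (-4*j + q)*(-2*j + q)*(j + q)*(4*j + q)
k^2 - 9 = (k - 3)*(k + 3)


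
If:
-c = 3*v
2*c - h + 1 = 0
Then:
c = -3*v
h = 1 - 6*v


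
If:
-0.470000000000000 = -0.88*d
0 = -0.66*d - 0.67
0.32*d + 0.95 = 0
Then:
No Solution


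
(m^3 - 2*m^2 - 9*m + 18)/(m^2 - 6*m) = (m^3 - 2*m^2 - 9*m + 18)/(m*(m - 6))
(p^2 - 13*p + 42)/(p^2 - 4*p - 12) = (p - 7)/(p + 2)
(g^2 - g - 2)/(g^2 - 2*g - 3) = (g - 2)/(g - 3)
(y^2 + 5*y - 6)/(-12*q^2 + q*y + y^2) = (y^2 + 5*y - 6)/(-12*q^2 + q*y + y^2)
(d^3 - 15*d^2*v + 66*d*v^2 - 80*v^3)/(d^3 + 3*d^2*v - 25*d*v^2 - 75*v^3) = (d^2 - 10*d*v + 16*v^2)/(d^2 + 8*d*v + 15*v^2)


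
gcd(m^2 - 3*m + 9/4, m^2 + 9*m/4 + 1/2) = 1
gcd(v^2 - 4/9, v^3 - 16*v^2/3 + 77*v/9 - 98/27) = v - 2/3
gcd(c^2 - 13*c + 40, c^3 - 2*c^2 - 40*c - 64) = c - 8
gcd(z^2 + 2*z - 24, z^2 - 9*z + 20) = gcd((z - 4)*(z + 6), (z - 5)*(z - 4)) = z - 4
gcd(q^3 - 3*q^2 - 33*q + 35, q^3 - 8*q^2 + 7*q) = q^2 - 8*q + 7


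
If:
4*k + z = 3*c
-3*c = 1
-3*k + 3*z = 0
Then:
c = -1/3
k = -1/5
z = -1/5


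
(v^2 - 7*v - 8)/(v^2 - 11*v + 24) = (v + 1)/(v - 3)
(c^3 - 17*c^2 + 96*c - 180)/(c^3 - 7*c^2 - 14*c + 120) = (c - 6)/(c + 4)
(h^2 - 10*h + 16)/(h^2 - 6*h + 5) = (h^2 - 10*h + 16)/(h^2 - 6*h + 5)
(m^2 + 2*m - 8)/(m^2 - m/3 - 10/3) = 3*(m + 4)/(3*m + 5)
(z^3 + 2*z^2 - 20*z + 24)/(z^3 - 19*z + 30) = (z^2 + 4*z - 12)/(z^2 + 2*z - 15)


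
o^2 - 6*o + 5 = (o - 5)*(o - 1)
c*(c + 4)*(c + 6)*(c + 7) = c^4 + 17*c^3 + 94*c^2 + 168*c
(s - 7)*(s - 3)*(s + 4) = s^3 - 6*s^2 - 19*s + 84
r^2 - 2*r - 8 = (r - 4)*(r + 2)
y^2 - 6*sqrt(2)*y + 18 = (y - 3*sqrt(2))^2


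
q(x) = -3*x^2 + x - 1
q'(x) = 1 - 6*x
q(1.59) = -6.99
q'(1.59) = -8.54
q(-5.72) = -104.88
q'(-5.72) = 35.32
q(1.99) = -10.89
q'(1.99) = -10.94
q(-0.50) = -2.25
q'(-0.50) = 4.00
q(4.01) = -45.23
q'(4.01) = -23.06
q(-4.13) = -56.30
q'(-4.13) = 25.78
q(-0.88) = -4.20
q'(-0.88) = 6.28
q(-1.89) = -13.61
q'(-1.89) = 12.34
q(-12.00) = -445.00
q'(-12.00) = 73.00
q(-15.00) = -691.00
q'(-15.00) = 91.00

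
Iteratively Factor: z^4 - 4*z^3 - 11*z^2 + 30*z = (z)*(z^3 - 4*z^2 - 11*z + 30) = z*(z - 5)*(z^2 + z - 6) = z*(z - 5)*(z - 2)*(z + 3)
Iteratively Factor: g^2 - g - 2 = (g - 2)*(g + 1)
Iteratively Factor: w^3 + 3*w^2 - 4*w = (w + 4)*(w^2 - w) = (w - 1)*(w + 4)*(w)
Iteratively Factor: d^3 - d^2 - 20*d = (d - 5)*(d^2 + 4*d) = (d - 5)*(d + 4)*(d)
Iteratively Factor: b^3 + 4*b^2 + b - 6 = (b + 2)*(b^2 + 2*b - 3) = (b - 1)*(b + 2)*(b + 3)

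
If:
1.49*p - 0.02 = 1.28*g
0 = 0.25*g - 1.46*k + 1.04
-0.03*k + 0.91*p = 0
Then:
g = 0.01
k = 0.71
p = 0.02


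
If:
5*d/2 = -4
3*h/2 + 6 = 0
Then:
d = -8/5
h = -4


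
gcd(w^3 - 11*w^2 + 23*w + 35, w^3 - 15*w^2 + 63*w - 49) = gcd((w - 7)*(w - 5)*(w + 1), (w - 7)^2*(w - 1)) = w - 7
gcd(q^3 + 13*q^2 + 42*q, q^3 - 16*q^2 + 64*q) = q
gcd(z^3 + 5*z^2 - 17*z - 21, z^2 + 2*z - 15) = z - 3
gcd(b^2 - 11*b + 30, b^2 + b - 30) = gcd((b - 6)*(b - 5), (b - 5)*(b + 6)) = b - 5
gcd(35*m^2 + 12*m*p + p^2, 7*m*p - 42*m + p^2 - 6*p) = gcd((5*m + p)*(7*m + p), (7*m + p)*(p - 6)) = 7*m + p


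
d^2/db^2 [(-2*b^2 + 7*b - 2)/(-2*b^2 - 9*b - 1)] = 2*(-64*b^3 + 12*b^2 + 150*b + 223)/(8*b^6 + 108*b^5 + 498*b^4 + 837*b^3 + 249*b^2 + 27*b + 1)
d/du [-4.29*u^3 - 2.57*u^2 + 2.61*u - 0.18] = -12.87*u^2 - 5.14*u + 2.61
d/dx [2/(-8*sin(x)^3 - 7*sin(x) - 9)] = 2*(24*sin(x)^2 + 7)*cos(x)/(8*sin(x)^3 + 7*sin(x) + 9)^2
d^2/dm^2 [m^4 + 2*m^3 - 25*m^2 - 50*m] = 12*m^2 + 12*m - 50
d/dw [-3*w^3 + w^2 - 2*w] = -9*w^2 + 2*w - 2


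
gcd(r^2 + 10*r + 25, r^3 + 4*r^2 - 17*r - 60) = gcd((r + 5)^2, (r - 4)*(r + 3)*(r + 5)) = r + 5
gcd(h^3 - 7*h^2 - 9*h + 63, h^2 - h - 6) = h - 3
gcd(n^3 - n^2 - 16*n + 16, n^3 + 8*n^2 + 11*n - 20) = n^2 + 3*n - 4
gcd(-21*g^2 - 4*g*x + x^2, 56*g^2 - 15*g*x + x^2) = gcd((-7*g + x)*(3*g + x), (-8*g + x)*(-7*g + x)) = -7*g + x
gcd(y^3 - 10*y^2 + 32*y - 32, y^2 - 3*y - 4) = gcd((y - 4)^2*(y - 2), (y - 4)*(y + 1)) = y - 4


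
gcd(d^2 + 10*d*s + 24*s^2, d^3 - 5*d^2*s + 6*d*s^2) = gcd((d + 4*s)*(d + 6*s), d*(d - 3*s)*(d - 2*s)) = 1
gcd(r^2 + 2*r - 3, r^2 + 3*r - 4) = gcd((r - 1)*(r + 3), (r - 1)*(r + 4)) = r - 1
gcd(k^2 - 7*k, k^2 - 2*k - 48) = 1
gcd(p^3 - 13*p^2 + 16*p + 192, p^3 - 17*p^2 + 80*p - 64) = p^2 - 16*p + 64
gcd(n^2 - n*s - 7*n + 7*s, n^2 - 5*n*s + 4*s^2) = -n + s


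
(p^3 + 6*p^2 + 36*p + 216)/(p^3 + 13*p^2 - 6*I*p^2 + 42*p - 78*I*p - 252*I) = (p + 6*I)/(p + 7)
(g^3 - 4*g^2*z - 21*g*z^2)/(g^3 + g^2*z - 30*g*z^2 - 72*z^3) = g*(-g + 7*z)/(-g^2 + 2*g*z + 24*z^2)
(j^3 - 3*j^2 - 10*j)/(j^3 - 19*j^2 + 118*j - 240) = j*(j + 2)/(j^2 - 14*j + 48)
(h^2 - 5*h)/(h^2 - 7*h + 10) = h/(h - 2)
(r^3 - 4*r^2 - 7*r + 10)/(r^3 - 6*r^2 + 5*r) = (r + 2)/r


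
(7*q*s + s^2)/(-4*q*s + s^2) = (-7*q - s)/(4*q - s)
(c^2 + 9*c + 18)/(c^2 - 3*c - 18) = (c + 6)/(c - 6)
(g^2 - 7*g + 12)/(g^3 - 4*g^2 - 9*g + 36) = 1/(g + 3)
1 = 1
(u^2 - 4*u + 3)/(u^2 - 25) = (u^2 - 4*u + 3)/(u^2 - 25)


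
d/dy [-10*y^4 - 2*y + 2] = -40*y^3 - 2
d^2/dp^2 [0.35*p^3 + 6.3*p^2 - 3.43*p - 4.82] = 2.1*p + 12.6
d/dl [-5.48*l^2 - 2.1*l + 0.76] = -10.96*l - 2.1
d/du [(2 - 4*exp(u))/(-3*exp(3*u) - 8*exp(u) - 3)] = 2*(-(2*exp(u) - 1)*(9*exp(2*u) + 8) + 6*exp(3*u) + 16*exp(u) + 6)*exp(u)/(3*exp(3*u) + 8*exp(u) + 3)^2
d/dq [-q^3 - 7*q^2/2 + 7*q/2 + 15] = -3*q^2 - 7*q + 7/2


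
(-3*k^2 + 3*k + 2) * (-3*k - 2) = 9*k^3 - 3*k^2 - 12*k - 4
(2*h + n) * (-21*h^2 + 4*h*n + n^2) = -42*h^3 - 13*h^2*n + 6*h*n^2 + n^3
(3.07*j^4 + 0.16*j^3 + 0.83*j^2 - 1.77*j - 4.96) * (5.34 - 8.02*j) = -24.6214*j^5 + 15.1106*j^4 - 5.8022*j^3 + 18.6276*j^2 + 30.3274*j - 26.4864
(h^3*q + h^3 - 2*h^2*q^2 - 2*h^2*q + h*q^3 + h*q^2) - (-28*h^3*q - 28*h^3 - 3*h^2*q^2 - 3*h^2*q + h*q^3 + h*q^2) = 29*h^3*q + 29*h^3 + h^2*q^2 + h^2*q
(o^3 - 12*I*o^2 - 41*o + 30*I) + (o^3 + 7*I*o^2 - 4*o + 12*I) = 2*o^3 - 5*I*o^2 - 45*o + 42*I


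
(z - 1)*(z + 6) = z^2 + 5*z - 6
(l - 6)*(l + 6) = l^2 - 36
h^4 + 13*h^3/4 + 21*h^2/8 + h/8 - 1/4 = (h - 1/4)*(h + 1/2)*(h + 1)*(h + 2)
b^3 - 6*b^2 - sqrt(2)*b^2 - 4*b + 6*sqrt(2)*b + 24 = (b - 6)*(b - 2*sqrt(2))*(b + sqrt(2))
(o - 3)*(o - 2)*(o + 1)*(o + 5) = o^4 + o^3 - 19*o^2 + 11*o + 30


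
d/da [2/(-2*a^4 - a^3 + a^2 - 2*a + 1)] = 2*(8*a^3 + 3*a^2 - 2*a + 2)/(2*a^4 + a^3 - a^2 + 2*a - 1)^2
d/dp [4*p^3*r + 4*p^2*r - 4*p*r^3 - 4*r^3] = 4*r*(3*p^2 + 2*p - r^2)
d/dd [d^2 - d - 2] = 2*d - 1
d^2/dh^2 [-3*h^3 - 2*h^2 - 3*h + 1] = -18*h - 4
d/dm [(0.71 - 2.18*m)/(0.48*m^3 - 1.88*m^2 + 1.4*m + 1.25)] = (2.0928*m^3 - 5.1208*m^2 + 2.6696*m - 3.719)/(0.2304*m^6 - 1.8048*m^5 + 4.8784*m^4 - 4.064*m^3 - 2.74*m^2 + 3.5*m + 1.5625)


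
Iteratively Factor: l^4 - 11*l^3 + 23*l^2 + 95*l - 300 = (l - 5)*(l^3 - 6*l^2 - 7*l + 60) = (l - 5)^2*(l^2 - l - 12) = (l - 5)^2*(l - 4)*(l + 3)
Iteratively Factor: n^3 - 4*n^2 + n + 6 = (n - 3)*(n^2 - n - 2) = (n - 3)*(n - 2)*(n + 1)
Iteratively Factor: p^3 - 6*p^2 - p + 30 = (p + 2)*(p^2 - 8*p + 15) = (p - 3)*(p + 2)*(p - 5)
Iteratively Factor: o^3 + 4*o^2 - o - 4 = (o - 1)*(o^2 + 5*o + 4) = (o - 1)*(o + 1)*(o + 4)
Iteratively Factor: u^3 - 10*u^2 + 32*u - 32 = (u - 2)*(u^2 - 8*u + 16) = (u - 4)*(u - 2)*(u - 4)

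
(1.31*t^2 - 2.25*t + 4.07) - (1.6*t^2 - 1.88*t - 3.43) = -0.29*t^2 - 0.37*t + 7.5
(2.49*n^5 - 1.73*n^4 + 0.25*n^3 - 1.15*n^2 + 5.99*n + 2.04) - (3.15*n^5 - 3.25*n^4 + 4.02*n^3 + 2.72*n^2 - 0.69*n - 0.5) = -0.66*n^5 + 1.52*n^4 - 3.77*n^3 - 3.87*n^2 + 6.68*n + 2.54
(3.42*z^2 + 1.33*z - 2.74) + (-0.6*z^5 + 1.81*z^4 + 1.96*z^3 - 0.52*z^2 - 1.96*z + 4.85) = -0.6*z^5 + 1.81*z^4 + 1.96*z^3 + 2.9*z^2 - 0.63*z + 2.11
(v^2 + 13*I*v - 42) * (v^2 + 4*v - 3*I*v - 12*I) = v^4 + 4*v^3 + 10*I*v^3 - 3*v^2 + 40*I*v^2 - 12*v + 126*I*v + 504*I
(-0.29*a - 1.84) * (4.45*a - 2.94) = -1.2905*a^2 - 7.3354*a + 5.4096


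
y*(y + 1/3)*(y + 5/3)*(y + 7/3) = y^4 + 13*y^3/3 + 47*y^2/9 + 35*y/27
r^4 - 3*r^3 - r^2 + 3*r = r*(r - 3)*(r - 1)*(r + 1)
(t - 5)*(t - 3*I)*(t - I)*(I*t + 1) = I*t^4 + 5*t^3 - 5*I*t^3 - 25*t^2 - 7*I*t^2 - 3*t + 35*I*t + 15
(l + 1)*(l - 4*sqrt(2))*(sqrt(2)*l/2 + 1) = sqrt(2)*l^3/2 - 3*l^2 + sqrt(2)*l^2/2 - 4*sqrt(2)*l - 3*l - 4*sqrt(2)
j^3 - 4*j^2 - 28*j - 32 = (j - 8)*(j + 2)^2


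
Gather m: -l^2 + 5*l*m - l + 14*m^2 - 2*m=-l^2 - l + 14*m^2 + m*(5*l - 2)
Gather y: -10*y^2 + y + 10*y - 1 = -10*y^2 + 11*y - 1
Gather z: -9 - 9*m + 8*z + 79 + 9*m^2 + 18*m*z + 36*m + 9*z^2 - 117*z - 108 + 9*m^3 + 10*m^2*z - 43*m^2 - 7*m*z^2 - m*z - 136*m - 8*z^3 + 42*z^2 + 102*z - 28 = 9*m^3 - 34*m^2 - 109*m - 8*z^3 + z^2*(51 - 7*m) + z*(10*m^2 + 17*m - 7) - 66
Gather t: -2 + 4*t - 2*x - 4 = 4*t - 2*x - 6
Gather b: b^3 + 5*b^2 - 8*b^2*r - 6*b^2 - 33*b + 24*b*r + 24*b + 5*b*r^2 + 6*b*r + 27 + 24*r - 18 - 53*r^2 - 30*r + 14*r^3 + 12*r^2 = b^3 + b^2*(-8*r - 1) + b*(5*r^2 + 30*r - 9) + 14*r^3 - 41*r^2 - 6*r + 9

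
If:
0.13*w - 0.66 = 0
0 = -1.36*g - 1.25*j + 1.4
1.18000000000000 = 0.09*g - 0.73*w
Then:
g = 54.29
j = -57.95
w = 5.08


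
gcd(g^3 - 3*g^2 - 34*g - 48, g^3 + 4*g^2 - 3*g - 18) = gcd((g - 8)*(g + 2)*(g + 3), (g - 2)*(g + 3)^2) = g + 3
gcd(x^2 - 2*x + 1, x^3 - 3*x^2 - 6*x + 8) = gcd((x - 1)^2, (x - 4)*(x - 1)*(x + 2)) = x - 1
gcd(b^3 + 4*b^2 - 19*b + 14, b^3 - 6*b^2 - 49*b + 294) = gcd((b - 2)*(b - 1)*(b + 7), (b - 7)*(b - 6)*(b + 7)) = b + 7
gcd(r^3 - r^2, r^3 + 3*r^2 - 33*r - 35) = 1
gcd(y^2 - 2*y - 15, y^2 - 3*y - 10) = y - 5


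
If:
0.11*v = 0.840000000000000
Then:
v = 7.64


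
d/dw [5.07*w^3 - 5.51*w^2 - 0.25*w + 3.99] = 15.21*w^2 - 11.02*w - 0.25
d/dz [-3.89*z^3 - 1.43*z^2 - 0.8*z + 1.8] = -11.67*z^2 - 2.86*z - 0.8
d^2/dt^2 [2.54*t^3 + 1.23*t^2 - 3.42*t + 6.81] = 15.24*t + 2.46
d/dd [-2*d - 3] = -2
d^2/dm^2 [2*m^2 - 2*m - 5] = 4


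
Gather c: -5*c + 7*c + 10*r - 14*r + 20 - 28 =2*c - 4*r - 8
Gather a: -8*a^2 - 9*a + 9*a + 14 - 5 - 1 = 8 - 8*a^2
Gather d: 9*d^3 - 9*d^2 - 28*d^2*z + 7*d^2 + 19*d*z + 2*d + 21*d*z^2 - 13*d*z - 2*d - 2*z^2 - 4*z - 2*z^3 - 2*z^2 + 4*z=9*d^3 + d^2*(-28*z - 2) + d*(21*z^2 + 6*z) - 2*z^3 - 4*z^2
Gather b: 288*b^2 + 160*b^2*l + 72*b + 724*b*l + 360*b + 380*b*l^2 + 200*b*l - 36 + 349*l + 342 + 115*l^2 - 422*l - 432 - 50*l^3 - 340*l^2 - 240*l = b^2*(160*l + 288) + b*(380*l^2 + 924*l + 432) - 50*l^3 - 225*l^2 - 313*l - 126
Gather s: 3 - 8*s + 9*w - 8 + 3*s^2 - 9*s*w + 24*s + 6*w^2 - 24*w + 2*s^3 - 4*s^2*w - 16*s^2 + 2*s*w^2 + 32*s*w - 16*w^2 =2*s^3 + s^2*(-4*w - 13) + s*(2*w^2 + 23*w + 16) - 10*w^2 - 15*w - 5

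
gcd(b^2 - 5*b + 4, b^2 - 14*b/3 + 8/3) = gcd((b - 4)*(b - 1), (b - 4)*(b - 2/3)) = b - 4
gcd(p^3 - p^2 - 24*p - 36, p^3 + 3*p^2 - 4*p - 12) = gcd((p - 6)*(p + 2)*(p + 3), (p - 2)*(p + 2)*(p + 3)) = p^2 + 5*p + 6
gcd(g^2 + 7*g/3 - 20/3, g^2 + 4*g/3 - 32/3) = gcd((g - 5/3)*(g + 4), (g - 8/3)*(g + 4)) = g + 4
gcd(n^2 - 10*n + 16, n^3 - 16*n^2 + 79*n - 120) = n - 8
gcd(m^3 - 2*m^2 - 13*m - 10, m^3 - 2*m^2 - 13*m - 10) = m^3 - 2*m^2 - 13*m - 10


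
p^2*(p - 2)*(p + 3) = p^4 + p^3 - 6*p^2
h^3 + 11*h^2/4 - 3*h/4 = h*(h - 1/4)*(h + 3)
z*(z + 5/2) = z^2 + 5*z/2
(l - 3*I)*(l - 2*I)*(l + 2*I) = l^3 - 3*I*l^2 + 4*l - 12*I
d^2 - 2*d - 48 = (d - 8)*(d + 6)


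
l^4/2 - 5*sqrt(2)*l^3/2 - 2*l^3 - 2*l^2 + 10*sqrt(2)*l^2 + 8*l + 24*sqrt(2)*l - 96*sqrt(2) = (l/2 + sqrt(2))*(l - 4)*(l - 4*sqrt(2))*(l - 3*sqrt(2))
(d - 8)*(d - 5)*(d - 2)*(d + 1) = d^4 - 14*d^3 + 51*d^2 - 14*d - 80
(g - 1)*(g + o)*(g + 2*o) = g^3 + 3*g^2*o - g^2 + 2*g*o^2 - 3*g*o - 2*o^2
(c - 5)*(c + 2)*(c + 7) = c^3 + 4*c^2 - 31*c - 70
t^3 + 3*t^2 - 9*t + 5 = (t - 1)^2*(t + 5)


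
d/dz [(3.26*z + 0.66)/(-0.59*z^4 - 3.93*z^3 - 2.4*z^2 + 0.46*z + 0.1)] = (5.7702*z^4 + 27.1812*z^3 + 15.6054*z^2 + 3.168*z + 0.0224)/(0.3481*z^8 + 4.6374*z^7 + 18.2769*z^6 + 18.3212*z^5 + 2.0264*z^4 - 2.994*z^3 - 0.2684*z^2 + 0.092*z + 0.01)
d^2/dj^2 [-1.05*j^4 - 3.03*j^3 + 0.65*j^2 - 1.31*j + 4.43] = -12.6*j^2 - 18.18*j + 1.3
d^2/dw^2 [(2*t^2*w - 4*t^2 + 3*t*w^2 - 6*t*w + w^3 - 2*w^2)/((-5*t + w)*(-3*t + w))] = 2*t*(915*t^4 + 585*t^3*w - 1366*t^3 - 495*t^2*w^2 + 366*t^2*w + 75*t*w^3 + 78*t*w^2 - 22*w^3)/(3375*t^6 - 5400*t^5*w + 3555*t^4*w^2 - 1232*t^3*w^3 + 237*t^2*w^4 - 24*t*w^5 + w^6)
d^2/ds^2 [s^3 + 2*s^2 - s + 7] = 6*s + 4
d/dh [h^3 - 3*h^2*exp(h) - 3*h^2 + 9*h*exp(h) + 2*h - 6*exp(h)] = -3*h^2*exp(h) + 3*h^2 + 3*h*exp(h) - 6*h + 3*exp(h) + 2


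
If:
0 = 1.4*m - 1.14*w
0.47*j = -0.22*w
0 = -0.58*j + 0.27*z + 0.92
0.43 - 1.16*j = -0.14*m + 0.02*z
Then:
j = 0.34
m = -0.60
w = -0.74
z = -2.67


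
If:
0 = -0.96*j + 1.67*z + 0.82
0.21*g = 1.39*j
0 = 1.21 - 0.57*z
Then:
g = 30.10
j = 4.55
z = 2.12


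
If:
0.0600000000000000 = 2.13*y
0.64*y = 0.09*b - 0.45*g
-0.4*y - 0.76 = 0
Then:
No Solution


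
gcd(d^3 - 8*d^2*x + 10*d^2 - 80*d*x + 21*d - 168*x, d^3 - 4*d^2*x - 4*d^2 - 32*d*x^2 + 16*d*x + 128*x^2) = -d + 8*x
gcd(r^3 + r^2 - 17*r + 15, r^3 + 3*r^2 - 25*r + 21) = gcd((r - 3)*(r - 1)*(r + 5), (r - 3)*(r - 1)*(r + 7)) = r^2 - 4*r + 3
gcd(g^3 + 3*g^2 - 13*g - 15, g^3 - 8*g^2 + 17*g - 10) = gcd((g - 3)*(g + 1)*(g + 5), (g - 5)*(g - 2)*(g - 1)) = 1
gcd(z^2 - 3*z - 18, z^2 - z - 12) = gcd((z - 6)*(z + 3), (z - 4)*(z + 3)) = z + 3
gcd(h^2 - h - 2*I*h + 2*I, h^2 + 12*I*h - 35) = 1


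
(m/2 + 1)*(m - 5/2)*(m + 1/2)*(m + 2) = m^4/2 + m^3 - 21*m^2/8 - 13*m/2 - 5/2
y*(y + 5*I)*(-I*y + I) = -I*y^3 + 5*y^2 + I*y^2 - 5*y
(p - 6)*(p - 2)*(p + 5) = p^3 - 3*p^2 - 28*p + 60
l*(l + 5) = l^2 + 5*l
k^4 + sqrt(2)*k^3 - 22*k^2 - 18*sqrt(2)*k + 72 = (k - 3*sqrt(2))*(k - sqrt(2))*(k + 2*sqrt(2))*(k + 3*sqrt(2))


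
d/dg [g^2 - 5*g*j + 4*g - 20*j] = 2*g - 5*j + 4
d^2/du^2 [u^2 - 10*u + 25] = 2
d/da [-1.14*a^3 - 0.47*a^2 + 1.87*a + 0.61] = -3.42*a^2 - 0.94*a + 1.87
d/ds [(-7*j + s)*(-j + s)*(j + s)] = -j^2 - 14*j*s + 3*s^2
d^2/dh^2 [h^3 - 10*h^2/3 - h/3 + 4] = 6*h - 20/3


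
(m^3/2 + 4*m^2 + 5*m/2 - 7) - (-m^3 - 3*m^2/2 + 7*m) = 3*m^3/2 + 11*m^2/2 - 9*m/2 - 7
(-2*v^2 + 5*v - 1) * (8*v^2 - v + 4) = -16*v^4 + 42*v^3 - 21*v^2 + 21*v - 4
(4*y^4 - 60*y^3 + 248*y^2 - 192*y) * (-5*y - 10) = -20*y^5 + 260*y^4 - 640*y^3 - 1520*y^2 + 1920*y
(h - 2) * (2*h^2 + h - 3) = 2*h^3 - 3*h^2 - 5*h + 6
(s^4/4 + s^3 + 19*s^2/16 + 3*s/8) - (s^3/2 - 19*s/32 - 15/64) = s^4/4 + s^3/2 + 19*s^2/16 + 31*s/32 + 15/64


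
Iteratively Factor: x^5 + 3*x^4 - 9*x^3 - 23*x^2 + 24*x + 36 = (x + 3)*(x^4 - 9*x^2 + 4*x + 12) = (x + 3)^2*(x^3 - 3*x^2 + 4) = (x + 1)*(x + 3)^2*(x^2 - 4*x + 4) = (x - 2)*(x + 1)*(x + 3)^2*(x - 2)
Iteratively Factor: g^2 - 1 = (g + 1)*(g - 1)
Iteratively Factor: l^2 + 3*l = (l)*(l + 3)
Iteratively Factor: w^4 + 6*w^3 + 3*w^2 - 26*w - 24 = (w + 4)*(w^3 + 2*w^2 - 5*w - 6) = (w + 1)*(w + 4)*(w^2 + w - 6) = (w + 1)*(w + 3)*(w + 4)*(w - 2)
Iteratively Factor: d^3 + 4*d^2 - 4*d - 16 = (d - 2)*(d^2 + 6*d + 8) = (d - 2)*(d + 4)*(d + 2)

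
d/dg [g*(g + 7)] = 2*g + 7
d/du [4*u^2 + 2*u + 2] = 8*u + 2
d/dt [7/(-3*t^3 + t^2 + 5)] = 7*t*(9*t - 2)/(-3*t^3 + t^2 + 5)^2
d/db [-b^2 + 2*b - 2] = 2 - 2*b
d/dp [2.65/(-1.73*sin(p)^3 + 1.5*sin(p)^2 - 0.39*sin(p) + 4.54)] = (13.7535*sin(p)^2 - 7.95*sin(p) + 1.0335)*cos(p)/(1.73*sin(p)^3 - 1.5*sin(p)^2 + 0.39*sin(p) - 4.54)^2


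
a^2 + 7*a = a*(a + 7)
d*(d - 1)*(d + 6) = d^3 + 5*d^2 - 6*d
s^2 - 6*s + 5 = (s - 5)*(s - 1)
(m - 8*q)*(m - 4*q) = m^2 - 12*m*q + 32*q^2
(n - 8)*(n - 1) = n^2 - 9*n + 8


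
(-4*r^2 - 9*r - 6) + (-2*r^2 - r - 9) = -6*r^2 - 10*r - 15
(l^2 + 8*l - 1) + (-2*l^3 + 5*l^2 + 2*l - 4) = -2*l^3 + 6*l^2 + 10*l - 5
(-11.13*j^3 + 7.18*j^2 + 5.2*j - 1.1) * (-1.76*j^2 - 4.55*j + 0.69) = 19.5888*j^5 + 38.0047*j^4 - 49.5007*j^3 - 16.7698*j^2 + 8.593*j - 0.759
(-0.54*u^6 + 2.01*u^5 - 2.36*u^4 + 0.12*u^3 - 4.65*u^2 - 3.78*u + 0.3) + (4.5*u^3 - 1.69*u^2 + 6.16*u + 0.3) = -0.54*u^6 + 2.01*u^5 - 2.36*u^4 + 4.62*u^3 - 6.34*u^2 + 2.38*u + 0.6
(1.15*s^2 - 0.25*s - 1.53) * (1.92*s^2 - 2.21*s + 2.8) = 2.208*s^4 - 3.0215*s^3 + 0.8349*s^2 + 2.6813*s - 4.284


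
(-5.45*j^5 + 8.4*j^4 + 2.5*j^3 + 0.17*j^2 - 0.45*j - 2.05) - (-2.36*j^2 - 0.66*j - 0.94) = -5.45*j^5 + 8.4*j^4 + 2.5*j^3 + 2.53*j^2 + 0.21*j - 1.11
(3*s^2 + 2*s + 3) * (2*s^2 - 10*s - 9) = 6*s^4 - 26*s^3 - 41*s^2 - 48*s - 27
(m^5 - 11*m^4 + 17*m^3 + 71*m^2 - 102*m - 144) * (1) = m^5 - 11*m^4 + 17*m^3 + 71*m^2 - 102*m - 144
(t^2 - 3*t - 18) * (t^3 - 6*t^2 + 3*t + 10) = t^5 - 9*t^4 + 3*t^3 + 109*t^2 - 84*t - 180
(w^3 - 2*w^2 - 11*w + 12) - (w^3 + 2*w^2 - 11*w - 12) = 24 - 4*w^2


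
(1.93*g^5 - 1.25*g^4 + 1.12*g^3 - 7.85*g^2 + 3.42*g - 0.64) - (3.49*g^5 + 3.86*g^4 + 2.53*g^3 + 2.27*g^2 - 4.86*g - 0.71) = -1.56*g^5 - 5.11*g^4 - 1.41*g^3 - 10.12*g^2 + 8.28*g + 0.07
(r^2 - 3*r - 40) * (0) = 0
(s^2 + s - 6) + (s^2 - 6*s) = 2*s^2 - 5*s - 6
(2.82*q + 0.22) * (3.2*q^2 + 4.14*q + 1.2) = 9.024*q^3 + 12.3788*q^2 + 4.2948*q + 0.264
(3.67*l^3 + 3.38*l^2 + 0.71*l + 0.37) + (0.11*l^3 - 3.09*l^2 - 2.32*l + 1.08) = 3.78*l^3 + 0.29*l^2 - 1.61*l + 1.45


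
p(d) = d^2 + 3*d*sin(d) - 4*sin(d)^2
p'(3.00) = -1.37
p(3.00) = 10.19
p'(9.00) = -2.36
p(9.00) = 91.45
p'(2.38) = 5.66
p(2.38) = 8.69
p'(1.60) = 6.29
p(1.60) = 3.36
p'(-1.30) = -4.47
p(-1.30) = 1.73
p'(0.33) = 0.12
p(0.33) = 0.01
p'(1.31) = 4.54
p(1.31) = 1.78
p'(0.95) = 2.21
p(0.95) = 0.57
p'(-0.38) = -0.18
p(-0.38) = 0.02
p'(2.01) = 7.25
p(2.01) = 6.22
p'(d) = 3*d*cos(d) + 2*d - 8*sin(d)*cos(d) + 3*sin(d)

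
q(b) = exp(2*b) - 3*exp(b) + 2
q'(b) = 2*exp(2*b) - 3*exp(b)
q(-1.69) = 1.48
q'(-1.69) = -0.49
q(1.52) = 9.19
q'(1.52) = 28.09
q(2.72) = 186.90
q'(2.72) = 415.34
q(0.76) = 0.16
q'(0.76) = 2.73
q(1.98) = 32.73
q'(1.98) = 83.19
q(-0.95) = 0.99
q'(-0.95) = -0.86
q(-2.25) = 1.69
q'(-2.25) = -0.29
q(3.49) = 978.56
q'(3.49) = 2051.48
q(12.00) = 26488633867.47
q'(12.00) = 52977755995.31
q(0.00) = 0.00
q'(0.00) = -1.00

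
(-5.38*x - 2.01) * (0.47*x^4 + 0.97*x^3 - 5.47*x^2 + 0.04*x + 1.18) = -2.5286*x^5 - 6.1633*x^4 + 27.4789*x^3 + 10.7795*x^2 - 6.4288*x - 2.3718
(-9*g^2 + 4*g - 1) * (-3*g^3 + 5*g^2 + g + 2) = 27*g^5 - 57*g^4 + 14*g^3 - 19*g^2 + 7*g - 2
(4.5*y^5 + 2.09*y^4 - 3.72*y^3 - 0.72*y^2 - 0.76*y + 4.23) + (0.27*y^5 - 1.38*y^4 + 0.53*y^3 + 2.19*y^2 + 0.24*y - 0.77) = 4.77*y^5 + 0.71*y^4 - 3.19*y^3 + 1.47*y^2 - 0.52*y + 3.46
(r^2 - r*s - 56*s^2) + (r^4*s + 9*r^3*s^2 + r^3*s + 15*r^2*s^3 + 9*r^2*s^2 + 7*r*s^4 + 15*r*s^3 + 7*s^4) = r^4*s + 9*r^3*s^2 + r^3*s + 15*r^2*s^3 + 9*r^2*s^2 + r^2 + 7*r*s^4 + 15*r*s^3 - r*s + 7*s^4 - 56*s^2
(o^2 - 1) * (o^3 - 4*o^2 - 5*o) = o^5 - 4*o^4 - 6*o^3 + 4*o^2 + 5*o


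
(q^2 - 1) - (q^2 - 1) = 0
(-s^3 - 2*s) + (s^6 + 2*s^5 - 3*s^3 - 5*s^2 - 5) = s^6 + 2*s^5 - 4*s^3 - 5*s^2 - 2*s - 5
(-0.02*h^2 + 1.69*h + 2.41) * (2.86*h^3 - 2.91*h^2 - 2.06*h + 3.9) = -0.0572*h^5 + 4.8916*h^4 + 2.0159*h^3 - 10.5725*h^2 + 1.6264*h + 9.399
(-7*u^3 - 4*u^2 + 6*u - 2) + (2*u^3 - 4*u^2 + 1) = -5*u^3 - 8*u^2 + 6*u - 1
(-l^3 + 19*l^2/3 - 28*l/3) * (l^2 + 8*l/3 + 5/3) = -l^5 + 11*l^4/3 + 53*l^3/9 - 43*l^2/3 - 140*l/9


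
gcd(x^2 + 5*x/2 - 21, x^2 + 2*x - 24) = x + 6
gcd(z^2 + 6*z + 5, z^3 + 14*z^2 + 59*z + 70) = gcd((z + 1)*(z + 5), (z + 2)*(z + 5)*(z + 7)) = z + 5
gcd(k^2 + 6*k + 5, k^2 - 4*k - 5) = k + 1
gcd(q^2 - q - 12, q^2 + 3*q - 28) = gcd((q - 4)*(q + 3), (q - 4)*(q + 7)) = q - 4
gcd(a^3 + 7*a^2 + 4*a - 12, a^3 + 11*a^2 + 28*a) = 1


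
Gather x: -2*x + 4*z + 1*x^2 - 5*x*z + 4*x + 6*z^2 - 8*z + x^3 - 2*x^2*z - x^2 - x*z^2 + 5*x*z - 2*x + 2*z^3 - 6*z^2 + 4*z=x^3 - 2*x^2*z - x*z^2 + 2*z^3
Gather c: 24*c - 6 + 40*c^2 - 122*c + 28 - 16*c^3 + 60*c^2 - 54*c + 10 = -16*c^3 + 100*c^2 - 152*c + 32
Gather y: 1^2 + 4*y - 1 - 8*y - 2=-4*y - 2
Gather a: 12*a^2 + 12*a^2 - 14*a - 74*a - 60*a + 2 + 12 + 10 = 24*a^2 - 148*a + 24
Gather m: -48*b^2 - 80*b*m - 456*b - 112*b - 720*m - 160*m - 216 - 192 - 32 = -48*b^2 - 568*b + m*(-80*b - 880) - 440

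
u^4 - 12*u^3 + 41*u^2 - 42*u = u*(u - 7)*(u - 3)*(u - 2)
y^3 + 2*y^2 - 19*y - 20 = (y - 4)*(y + 1)*(y + 5)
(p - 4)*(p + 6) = p^2 + 2*p - 24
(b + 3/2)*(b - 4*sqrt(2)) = b^2 - 4*sqrt(2)*b + 3*b/2 - 6*sqrt(2)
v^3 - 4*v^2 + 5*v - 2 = (v - 2)*(v - 1)^2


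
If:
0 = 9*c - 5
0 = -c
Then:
No Solution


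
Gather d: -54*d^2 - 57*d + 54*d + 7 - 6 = -54*d^2 - 3*d + 1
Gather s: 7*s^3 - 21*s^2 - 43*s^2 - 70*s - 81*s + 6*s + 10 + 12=7*s^3 - 64*s^2 - 145*s + 22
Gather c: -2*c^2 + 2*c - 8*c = -2*c^2 - 6*c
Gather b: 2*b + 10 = 2*b + 10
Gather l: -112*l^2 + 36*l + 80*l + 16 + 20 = -112*l^2 + 116*l + 36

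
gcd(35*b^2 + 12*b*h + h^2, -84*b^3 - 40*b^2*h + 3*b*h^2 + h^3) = 7*b + h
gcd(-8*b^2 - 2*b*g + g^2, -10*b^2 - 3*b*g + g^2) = 2*b + g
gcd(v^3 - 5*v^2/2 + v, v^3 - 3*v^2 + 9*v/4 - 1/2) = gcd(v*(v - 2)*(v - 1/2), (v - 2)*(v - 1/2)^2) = v^2 - 5*v/2 + 1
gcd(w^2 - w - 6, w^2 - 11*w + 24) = w - 3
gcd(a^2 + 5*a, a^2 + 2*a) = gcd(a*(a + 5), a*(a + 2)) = a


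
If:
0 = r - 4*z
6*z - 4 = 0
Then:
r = 8/3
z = 2/3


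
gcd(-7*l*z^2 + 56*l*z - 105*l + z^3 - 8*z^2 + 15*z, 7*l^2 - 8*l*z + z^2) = -7*l + z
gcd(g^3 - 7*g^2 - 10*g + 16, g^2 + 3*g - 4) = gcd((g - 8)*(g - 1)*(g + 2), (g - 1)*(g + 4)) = g - 1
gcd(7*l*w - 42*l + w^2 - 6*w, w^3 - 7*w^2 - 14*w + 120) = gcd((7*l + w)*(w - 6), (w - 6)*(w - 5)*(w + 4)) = w - 6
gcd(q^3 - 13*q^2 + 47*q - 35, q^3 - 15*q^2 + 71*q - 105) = q^2 - 12*q + 35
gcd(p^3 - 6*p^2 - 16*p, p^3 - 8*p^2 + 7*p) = p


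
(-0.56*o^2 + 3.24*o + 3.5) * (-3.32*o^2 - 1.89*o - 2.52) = 1.8592*o^4 - 9.6984*o^3 - 16.3324*o^2 - 14.7798*o - 8.82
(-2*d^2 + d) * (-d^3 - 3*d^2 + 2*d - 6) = 2*d^5 + 5*d^4 - 7*d^3 + 14*d^2 - 6*d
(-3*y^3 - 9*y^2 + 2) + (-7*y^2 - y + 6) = -3*y^3 - 16*y^2 - y + 8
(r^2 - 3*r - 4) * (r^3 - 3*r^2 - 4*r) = r^5 - 6*r^4 + r^3 + 24*r^2 + 16*r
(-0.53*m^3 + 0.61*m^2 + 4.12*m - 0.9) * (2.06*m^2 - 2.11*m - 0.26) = -1.0918*m^5 + 2.3749*m^4 + 7.3379*m^3 - 10.7058*m^2 + 0.8278*m + 0.234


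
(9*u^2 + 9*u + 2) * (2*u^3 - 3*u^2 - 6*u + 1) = 18*u^5 - 9*u^4 - 77*u^3 - 51*u^2 - 3*u + 2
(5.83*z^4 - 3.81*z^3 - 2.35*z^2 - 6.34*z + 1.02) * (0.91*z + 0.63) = 5.3053*z^5 + 0.2058*z^4 - 4.5388*z^3 - 7.2499*z^2 - 3.066*z + 0.6426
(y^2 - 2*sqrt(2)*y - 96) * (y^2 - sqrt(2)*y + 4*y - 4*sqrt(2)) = y^4 - 3*sqrt(2)*y^3 + 4*y^3 - 92*y^2 - 12*sqrt(2)*y^2 - 368*y + 96*sqrt(2)*y + 384*sqrt(2)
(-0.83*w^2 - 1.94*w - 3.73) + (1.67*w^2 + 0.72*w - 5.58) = 0.84*w^2 - 1.22*w - 9.31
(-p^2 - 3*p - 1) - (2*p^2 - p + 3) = -3*p^2 - 2*p - 4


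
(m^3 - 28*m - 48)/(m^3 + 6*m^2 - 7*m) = (m^3 - 28*m - 48)/(m*(m^2 + 6*m - 7))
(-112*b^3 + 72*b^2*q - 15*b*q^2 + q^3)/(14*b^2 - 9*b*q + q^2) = (16*b^2 - 8*b*q + q^2)/(-2*b + q)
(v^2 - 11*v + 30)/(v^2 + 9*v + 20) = (v^2 - 11*v + 30)/(v^2 + 9*v + 20)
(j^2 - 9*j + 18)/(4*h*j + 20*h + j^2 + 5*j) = (j^2 - 9*j + 18)/(4*h*j + 20*h + j^2 + 5*j)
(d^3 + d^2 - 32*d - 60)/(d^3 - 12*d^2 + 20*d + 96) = (d + 5)/(d - 8)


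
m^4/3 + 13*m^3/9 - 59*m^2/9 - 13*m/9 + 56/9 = (m/3 + 1/3)*(m - 8/3)*(m - 1)*(m + 7)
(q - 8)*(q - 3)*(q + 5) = q^3 - 6*q^2 - 31*q + 120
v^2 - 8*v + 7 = (v - 7)*(v - 1)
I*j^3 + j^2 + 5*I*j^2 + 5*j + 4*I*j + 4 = (j + 4)*(j - I)*(I*j + I)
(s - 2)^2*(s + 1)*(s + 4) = s^4 + s^3 - 12*s^2 + 4*s + 16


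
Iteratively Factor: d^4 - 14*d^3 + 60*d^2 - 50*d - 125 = (d + 1)*(d^3 - 15*d^2 + 75*d - 125) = (d - 5)*(d + 1)*(d^2 - 10*d + 25) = (d - 5)^2*(d + 1)*(d - 5)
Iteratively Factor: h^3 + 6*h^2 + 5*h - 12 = (h + 3)*(h^2 + 3*h - 4) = (h + 3)*(h + 4)*(h - 1)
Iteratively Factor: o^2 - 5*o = (o)*(o - 5)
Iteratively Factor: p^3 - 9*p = (p + 3)*(p^2 - 3*p) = p*(p + 3)*(p - 3)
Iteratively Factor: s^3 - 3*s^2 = (s)*(s^2 - 3*s) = s^2*(s - 3)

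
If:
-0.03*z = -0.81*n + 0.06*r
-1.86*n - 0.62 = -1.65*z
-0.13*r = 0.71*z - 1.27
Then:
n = 0.41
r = 5.17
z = 0.84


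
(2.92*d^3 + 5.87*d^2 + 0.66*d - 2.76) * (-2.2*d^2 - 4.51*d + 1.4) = -6.424*d^5 - 26.0832*d^4 - 23.8377*d^3 + 11.3134*d^2 + 13.3716*d - 3.864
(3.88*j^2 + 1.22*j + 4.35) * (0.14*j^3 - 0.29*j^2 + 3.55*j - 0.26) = 0.5432*j^5 - 0.9544*j^4 + 14.0292*j^3 + 2.0607*j^2 + 15.1253*j - 1.131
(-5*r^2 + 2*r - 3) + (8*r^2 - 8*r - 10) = 3*r^2 - 6*r - 13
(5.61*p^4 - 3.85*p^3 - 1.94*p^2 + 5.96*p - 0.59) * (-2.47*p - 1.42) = -13.8567*p^5 + 1.5433*p^4 + 10.2588*p^3 - 11.9664*p^2 - 7.0059*p + 0.8378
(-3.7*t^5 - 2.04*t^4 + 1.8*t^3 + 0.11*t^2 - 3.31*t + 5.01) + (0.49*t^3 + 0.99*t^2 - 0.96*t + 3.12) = -3.7*t^5 - 2.04*t^4 + 2.29*t^3 + 1.1*t^2 - 4.27*t + 8.13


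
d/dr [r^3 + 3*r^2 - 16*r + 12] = 3*r^2 + 6*r - 16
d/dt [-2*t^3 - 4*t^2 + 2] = 2*t*(-3*t - 4)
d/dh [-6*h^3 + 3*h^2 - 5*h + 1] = -18*h^2 + 6*h - 5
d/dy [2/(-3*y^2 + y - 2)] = 2*(6*y - 1)/(3*y^2 - y + 2)^2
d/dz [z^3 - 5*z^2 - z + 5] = 3*z^2 - 10*z - 1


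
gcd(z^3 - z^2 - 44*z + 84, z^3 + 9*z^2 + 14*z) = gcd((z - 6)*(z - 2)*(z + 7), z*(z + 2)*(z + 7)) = z + 7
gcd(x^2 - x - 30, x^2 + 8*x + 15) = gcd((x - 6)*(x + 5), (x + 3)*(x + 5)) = x + 5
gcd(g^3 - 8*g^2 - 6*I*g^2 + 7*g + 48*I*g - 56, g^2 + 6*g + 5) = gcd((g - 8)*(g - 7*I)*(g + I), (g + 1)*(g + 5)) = 1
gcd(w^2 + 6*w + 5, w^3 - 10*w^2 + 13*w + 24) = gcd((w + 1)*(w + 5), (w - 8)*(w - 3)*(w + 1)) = w + 1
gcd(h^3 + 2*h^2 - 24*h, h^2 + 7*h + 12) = 1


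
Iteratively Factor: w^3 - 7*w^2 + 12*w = (w - 3)*(w^2 - 4*w) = w*(w - 3)*(w - 4)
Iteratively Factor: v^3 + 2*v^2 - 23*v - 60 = (v + 4)*(v^2 - 2*v - 15) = (v - 5)*(v + 4)*(v + 3)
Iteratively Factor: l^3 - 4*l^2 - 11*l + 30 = (l + 3)*(l^2 - 7*l + 10) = (l - 5)*(l + 3)*(l - 2)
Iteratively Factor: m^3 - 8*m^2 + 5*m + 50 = (m + 2)*(m^2 - 10*m + 25) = (m - 5)*(m + 2)*(m - 5)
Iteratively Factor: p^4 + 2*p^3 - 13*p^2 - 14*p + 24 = (p - 3)*(p^3 + 5*p^2 + 2*p - 8) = (p - 3)*(p + 4)*(p^2 + p - 2) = (p - 3)*(p + 2)*(p + 4)*(p - 1)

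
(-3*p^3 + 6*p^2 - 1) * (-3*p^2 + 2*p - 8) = 9*p^5 - 24*p^4 + 36*p^3 - 45*p^2 - 2*p + 8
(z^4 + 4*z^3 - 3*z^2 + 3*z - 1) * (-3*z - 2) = -3*z^5 - 14*z^4 + z^3 - 3*z^2 - 3*z + 2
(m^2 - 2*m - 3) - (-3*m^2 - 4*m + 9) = 4*m^2 + 2*m - 12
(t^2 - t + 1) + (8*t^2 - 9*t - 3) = 9*t^2 - 10*t - 2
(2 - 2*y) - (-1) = 3 - 2*y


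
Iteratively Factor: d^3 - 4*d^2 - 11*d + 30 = (d - 5)*(d^2 + d - 6) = (d - 5)*(d + 3)*(d - 2)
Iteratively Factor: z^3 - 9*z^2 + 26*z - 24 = (z - 3)*(z^2 - 6*z + 8) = (z - 4)*(z - 3)*(z - 2)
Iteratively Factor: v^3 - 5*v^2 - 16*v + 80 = (v - 5)*(v^2 - 16) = (v - 5)*(v - 4)*(v + 4)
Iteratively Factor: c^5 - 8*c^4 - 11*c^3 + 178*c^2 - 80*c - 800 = (c - 4)*(c^4 - 4*c^3 - 27*c^2 + 70*c + 200) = (c - 4)*(c + 4)*(c^3 - 8*c^2 + 5*c + 50) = (c - 5)*(c - 4)*(c + 4)*(c^2 - 3*c - 10) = (c - 5)*(c - 4)*(c + 2)*(c + 4)*(c - 5)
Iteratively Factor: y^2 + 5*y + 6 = (y + 3)*(y + 2)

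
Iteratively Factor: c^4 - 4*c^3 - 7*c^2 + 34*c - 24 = (c - 2)*(c^3 - 2*c^2 - 11*c + 12) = (c - 4)*(c - 2)*(c^2 + 2*c - 3) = (c - 4)*(c - 2)*(c - 1)*(c + 3)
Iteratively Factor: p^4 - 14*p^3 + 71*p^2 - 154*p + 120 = (p - 2)*(p^3 - 12*p^2 + 47*p - 60) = (p - 5)*(p - 2)*(p^2 - 7*p + 12) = (p - 5)*(p - 4)*(p - 2)*(p - 3)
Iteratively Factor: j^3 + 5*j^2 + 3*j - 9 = (j + 3)*(j^2 + 2*j - 3) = (j + 3)^2*(j - 1)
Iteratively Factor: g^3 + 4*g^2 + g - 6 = (g + 2)*(g^2 + 2*g - 3) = (g - 1)*(g + 2)*(g + 3)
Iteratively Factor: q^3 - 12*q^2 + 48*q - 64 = (q - 4)*(q^2 - 8*q + 16) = (q - 4)^2*(q - 4)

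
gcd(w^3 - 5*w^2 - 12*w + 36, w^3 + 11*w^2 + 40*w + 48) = w + 3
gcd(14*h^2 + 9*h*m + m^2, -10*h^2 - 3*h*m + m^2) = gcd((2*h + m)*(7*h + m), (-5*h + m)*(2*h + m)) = 2*h + m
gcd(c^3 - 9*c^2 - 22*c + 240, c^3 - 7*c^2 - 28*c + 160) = c^2 - 3*c - 40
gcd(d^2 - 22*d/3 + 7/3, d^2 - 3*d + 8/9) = d - 1/3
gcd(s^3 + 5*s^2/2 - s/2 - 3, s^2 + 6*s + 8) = s + 2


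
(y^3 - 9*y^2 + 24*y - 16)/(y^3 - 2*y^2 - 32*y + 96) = (y - 1)/(y + 6)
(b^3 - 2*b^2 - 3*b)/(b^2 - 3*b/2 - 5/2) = 2*b*(b - 3)/(2*b - 5)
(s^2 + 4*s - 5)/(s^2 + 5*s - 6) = (s + 5)/(s + 6)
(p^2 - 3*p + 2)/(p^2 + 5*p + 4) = (p^2 - 3*p + 2)/(p^2 + 5*p + 4)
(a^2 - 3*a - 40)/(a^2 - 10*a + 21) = (a^2 - 3*a - 40)/(a^2 - 10*a + 21)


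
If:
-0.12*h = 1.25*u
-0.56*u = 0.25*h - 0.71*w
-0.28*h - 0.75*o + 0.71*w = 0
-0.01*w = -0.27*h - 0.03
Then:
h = -0.11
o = 0.01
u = 0.01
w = -0.03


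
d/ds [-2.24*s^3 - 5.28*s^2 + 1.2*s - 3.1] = -6.72*s^2 - 10.56*s + 1.2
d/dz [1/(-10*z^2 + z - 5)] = (20*z - 1)/(10*z^2 - z + 5)^2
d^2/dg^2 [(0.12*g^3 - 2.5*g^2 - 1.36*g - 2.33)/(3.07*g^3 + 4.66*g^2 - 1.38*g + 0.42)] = (-3.5527136788005e-15*g^7 - 50.5579879999999*g^6 - 73.8568319999997*g^5 - 445.664532*g^4 - 590.962792*g^3 - 194.372724*g^2 + 124.026156*g - 2.212464)/(28.934443*g^9 + 131.760102*g^8 + 160.98159*g^7 - 5.38526599999999*g^6 - 36.311436*g^5 + 43.308936*g^4 - 17.209044*g^3 + 4.865616*g^2 - 0.730296*g + 0.074088)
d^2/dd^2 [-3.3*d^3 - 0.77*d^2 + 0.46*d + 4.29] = -19.8*d - 1.54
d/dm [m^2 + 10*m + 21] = 2*m + 10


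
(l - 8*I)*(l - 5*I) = l^2 - 13*I*l - 40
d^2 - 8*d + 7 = (d - 7)*(d - 1)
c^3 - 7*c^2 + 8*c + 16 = (c - 4)^2*(c + 1)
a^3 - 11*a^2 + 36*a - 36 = (a - 6)*(a - 3)*(a - 2)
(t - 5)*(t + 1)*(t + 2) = t^3 - 2*t^2 - 13*t - 10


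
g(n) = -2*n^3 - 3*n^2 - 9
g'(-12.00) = -792.00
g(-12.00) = 3015.00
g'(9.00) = -540.00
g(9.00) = -1710.00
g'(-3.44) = -50.36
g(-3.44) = 36.91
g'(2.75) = -61.88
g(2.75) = -73.28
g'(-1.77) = -8.18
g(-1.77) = -7.31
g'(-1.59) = -5.63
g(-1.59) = -8.54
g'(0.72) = -7.43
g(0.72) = -11.30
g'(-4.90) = -114.66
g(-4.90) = 154.27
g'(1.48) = -22.02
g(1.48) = -22.05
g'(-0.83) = 0.85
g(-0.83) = -9.92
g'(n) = -6*n^2 - 6*n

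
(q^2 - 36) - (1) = q^2 - 37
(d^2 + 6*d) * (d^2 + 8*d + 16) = d^4 + 14*d^3 + 64*d^2 + 96*d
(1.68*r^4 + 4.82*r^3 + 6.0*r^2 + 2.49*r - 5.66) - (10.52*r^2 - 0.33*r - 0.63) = 1.68*r^4 + 4.82*r^3 - 4.52*r^2 + 2.82*r - 5.03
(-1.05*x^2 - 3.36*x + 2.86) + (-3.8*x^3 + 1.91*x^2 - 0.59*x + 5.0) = -3.8*x^3 + 0.86*x^2 - 3.95*x + 7.86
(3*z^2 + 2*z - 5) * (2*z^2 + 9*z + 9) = 6*z^4 + 31*z^3 + 35*z^2 - 27*z - 45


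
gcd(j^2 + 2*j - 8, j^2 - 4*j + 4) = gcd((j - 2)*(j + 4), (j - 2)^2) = j - 2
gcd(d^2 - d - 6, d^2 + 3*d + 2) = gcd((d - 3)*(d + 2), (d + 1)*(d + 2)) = d + 2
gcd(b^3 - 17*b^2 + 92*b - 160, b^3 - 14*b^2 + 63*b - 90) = b - 5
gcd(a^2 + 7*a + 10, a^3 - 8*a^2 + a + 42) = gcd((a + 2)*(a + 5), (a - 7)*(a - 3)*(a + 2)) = a + 2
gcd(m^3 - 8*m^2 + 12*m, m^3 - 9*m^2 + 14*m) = m^2 - 2*m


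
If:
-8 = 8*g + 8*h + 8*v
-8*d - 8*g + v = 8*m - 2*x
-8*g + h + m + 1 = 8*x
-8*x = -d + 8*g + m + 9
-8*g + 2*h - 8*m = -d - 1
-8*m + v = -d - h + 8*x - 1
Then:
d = 15909/6349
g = -8543/6349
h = -46821/6349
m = -380/6349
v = 49015/6349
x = 6873/12698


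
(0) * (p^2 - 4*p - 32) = 0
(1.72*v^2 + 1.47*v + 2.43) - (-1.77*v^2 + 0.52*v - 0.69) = 3.49*v^2 + 0.95*v + 3.12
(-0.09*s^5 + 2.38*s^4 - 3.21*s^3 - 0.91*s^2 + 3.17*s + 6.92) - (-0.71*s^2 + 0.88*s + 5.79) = -0.09*s^5 + 2.38*s^4 - 3.21*s^3 - 0.2*s^2 + 2.29*s + 1.13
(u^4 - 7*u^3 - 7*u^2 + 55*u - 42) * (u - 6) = u^5 - 13*u^4 + 35*u^3 + 97*u^2 - 372*u + 252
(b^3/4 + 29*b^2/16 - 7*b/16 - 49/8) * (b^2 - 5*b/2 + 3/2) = b^5/4 + 19*b^4/16 - 147*b^3/32 - 37*b^2/16 + 469*b/32 - 147/16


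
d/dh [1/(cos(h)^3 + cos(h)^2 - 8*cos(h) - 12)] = (3*cos(h) - 4)*sin(h)/((cos(h) - 3)^2*(cos(h) + 2)^3)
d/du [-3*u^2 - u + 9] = -6*u - 1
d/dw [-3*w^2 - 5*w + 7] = -6*w - 5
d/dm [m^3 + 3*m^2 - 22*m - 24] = 3*m^2 + 6*m - 22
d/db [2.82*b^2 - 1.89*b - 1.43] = 5.64*b - 1.89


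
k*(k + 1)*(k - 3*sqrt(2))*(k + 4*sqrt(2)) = k^4 + k^3 + sqrt(2)*k^3 - 24*k^2 + sqrt(2)*k^2 - 24*k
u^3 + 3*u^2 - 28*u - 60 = (u - 5)*(u + 2)*(u + 6)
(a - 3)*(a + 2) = a^2 - a - 6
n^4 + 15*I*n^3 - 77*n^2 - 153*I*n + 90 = (n + I)*(n + 3*I)*(n + 5*I)*(n + 6*I)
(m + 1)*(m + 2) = m^2 + 3*m + 2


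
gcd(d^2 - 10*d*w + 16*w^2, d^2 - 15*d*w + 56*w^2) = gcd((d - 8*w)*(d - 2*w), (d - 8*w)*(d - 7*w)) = -d + 8*w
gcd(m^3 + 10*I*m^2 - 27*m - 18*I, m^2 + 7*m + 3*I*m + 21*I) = m + 3*I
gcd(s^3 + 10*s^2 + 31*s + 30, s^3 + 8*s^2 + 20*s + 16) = s + 2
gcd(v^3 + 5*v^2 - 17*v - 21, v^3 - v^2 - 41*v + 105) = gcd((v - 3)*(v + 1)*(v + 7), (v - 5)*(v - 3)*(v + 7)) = v^2 + 4*v - 21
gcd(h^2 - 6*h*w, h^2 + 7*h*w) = h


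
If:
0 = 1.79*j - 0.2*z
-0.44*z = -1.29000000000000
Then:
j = 0.33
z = 2.93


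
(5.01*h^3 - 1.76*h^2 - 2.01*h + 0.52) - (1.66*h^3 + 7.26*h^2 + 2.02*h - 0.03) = 3.35*h^3 - 9.02*h^2 - 4.03*h + 0.55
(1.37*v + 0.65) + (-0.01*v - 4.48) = 1.36*v - 3.83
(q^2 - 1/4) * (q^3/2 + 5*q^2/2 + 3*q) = q^5/2 + 5*q^4/2 + 23*q^3/8 - 5*q^2/8 - 3*q/4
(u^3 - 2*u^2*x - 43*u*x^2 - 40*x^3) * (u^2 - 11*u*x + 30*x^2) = u^5 - 13*u^4*x + 9*u^3*x^2 + 373*u^2*x^3 - 850*u*x^4 - 1200*x^5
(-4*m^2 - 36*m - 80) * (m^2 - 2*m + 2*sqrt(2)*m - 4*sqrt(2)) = -4*m^4 - 28*m^3 - 8*sqrt(2)*m^3 - 56*sqrt(2)*m^2 - 8*m^2 - 16*sqrt(2)*m + 160*m + 320*sqrt(2)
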